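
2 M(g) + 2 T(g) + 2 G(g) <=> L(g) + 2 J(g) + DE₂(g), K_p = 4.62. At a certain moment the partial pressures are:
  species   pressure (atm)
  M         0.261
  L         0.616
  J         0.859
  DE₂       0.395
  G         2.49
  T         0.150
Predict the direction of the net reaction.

in the reverse direction

Q_p = P(L)·P(J)²·P(DE₂) / (P(M)²·P(T)²·P(G)²) = (0.616)·(0.859)²·(0.395) / ((0.261)²·(0.150)²·(2.49)²) = 18.9
Q_p = 18.9 > K_p = 4.62, so the reverse reaction proceeds.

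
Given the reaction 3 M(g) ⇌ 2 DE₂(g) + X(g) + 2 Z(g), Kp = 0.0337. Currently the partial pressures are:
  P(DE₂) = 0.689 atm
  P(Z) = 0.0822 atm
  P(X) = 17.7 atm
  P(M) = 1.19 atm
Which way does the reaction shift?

neither direction; the system is at equilibrium

Qp = P(DE₂)²·P(X)·P(Z)² / P(M)³ = (0.689)²·(17.7)·(0.0822)² / (1.19)³ = 0.0337
Qp = 0.0337 = Kp, so the system is already at equilibrium.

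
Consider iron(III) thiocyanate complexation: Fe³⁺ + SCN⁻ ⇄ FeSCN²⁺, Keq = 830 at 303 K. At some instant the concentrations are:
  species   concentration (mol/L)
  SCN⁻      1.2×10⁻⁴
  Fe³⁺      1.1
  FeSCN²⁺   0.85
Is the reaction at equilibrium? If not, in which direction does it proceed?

Q = [FeSCN²⁺] / ([Fe³⁺]·[SCN⁻]) = (0.85) / ((1.1)·(1.2×10⁻⁴)) = 6400
Q = 6400 > Keq = 830, so the reverse reaction proceeds.

reverse (toward reactants)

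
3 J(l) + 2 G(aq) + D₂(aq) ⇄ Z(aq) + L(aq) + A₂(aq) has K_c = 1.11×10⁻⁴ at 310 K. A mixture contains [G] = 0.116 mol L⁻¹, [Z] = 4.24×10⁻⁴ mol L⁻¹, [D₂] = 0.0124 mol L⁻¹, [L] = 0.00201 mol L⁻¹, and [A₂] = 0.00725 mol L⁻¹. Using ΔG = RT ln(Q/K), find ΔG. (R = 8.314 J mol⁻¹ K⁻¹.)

ΔG = -2.83 kJ/mol

(J is a pure liquid — omitted from Q_c.)
Q_c = [Z]·[L]·[A₂] / ([G]²·[D₂]) = (4.24×10⁻⁴)·(0.00201)·(0.00725) / ((0.116)²·(0.0124)) = 3.70×10⁻⁵
ΔG = RT ln(Q_c/K_c) = (8.314 J mol⁻¹ K⁻¹)(310 K) × ln(3.70×10⁻⁵/1.11×10⁻⁴)
   = (2.577 kJ/mol)(-1.099) = -2.83 kJ/mol
ΔG < 0, so the forward reaction is spontaneous (proceeds forward).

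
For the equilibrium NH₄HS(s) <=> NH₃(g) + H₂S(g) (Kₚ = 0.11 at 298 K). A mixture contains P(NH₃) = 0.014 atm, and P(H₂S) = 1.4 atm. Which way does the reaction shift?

to the right

(NH₄HS is a pure solid — omitted from Qₚ.)
Qₚ = P(NH₃)·P(H₂S) = (0.014)·(1.4) = 0.020
Qₚ = 0.020 < Kₚ = 0.11, so the forward reaction proceeds.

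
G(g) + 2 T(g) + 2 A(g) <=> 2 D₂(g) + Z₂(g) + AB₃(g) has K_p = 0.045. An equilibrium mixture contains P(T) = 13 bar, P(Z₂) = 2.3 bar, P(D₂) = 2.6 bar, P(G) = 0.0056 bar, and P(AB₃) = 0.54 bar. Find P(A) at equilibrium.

P(A) = 14 bar

At equilibrium, K_p = P(D₂)²·P(Z₂)·P(AB₃) / (P(G)·P(T)²·P(A)²) = 0.045.
(2.6)²·(2.3)·(0.54) / ((0.0056)·(13)²·(P(A))²) = 0.045
P(A)² = 197 ⇒ P(A) = 14 bar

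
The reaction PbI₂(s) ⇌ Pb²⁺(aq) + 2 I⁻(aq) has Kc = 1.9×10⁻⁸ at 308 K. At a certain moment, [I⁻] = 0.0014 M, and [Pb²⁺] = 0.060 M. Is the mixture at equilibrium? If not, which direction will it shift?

(PbI₂ is a pure solid — omitted from Qc.)
Qc = [Pb²⁺]·[I⁻]² = (0.060)·(0.0014)² = 1.2×10⁻⁷
Qc = 1.2×10⁻⁷ > Kc = 1.9×10⁻⁸: net reverse reaction.

no; Q > K, reaction proceeds in reverse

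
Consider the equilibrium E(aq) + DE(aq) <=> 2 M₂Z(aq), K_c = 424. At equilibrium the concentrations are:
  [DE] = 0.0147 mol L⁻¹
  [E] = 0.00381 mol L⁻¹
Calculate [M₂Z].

At equilibrium, K_c = [M₂Z]² / ([E]·[DE]) = 424.
([M₂Z])² / ((0.00381)·(0.0147)) = 424
[M₂Z]² = 0.0237 ⇒ [M₂Z] = 0.154 mol L⁻¹

[M₂Z] = 0.154 mol L⁻¹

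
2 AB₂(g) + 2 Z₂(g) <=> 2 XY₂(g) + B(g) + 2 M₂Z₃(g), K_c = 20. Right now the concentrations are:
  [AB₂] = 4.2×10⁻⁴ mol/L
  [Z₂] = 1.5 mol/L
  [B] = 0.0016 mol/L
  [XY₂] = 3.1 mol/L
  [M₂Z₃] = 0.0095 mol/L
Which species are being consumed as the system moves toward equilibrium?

Q_c = [XY₂]²·[B]·[M₂Z₃]² / ([AB₂]²·[Z₂]²) = (3.1)²·(0.0016)·(0.0095)² / ((4.2×10⁻⁴)²·(1.5)²) = 3.5
Q_c = 3.5 < K_c = 20: net forward reaction.

AB₂, Z₂ (reactants)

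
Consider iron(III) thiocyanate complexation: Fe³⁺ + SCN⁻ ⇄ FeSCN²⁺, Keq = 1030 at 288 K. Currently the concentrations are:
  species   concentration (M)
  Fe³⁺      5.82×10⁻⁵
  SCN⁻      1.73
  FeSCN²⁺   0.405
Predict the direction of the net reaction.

Q = [FeSCN²⁺] / ([Fe³⁺]·[SCN⁻]) = (0.405) / ((5.82×10⁻⁵)·(1.73)) = 4020
Q = 4020 > Keq = 1030, so the reverse reaction proceeds.

toward reactants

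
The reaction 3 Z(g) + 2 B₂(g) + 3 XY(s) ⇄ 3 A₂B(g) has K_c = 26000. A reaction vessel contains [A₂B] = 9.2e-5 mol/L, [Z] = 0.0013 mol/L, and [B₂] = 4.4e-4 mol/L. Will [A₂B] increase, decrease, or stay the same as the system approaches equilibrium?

(XY is a pure solid — omitted from Q_c.)
Q_c = [A₂B]³ / ([Z]³·[B₂]²) = (9.2e-5)³ / ((0.0013)³·(4.4e-4)²) = 1800
Q_c = 1800 < K_c = 26000: net forward reaction.
A₂B is a product, so it increases.

increase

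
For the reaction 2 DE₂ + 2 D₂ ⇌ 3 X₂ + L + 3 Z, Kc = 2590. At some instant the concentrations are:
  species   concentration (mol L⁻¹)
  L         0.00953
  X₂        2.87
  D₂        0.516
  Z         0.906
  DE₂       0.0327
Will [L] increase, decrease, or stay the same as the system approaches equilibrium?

Qc = [X₂]³·[L]·[Z]³ / ([DE₂]²·[D₂]²) = (2.87)³·(0.00953)·(0.906)³ / ((0.0327)²·(0.516)²) = 588
Qc = 588 < Kc = 2590: net forward reaction.
L is a product, so it increases.

increase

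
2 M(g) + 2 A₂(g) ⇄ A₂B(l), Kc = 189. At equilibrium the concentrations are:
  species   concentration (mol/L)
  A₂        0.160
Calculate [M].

(A₂B is a pure liquid — omitted from Kc.)
At equilibrium, Kc = 1 / ([M]²·[A₂]²) = 189.
1 / (([M])²·(0.160)²) = 189
[M]² = 0.207 ⇒ [M] = 0.455 mol/L

[M] = 0.455 mol/L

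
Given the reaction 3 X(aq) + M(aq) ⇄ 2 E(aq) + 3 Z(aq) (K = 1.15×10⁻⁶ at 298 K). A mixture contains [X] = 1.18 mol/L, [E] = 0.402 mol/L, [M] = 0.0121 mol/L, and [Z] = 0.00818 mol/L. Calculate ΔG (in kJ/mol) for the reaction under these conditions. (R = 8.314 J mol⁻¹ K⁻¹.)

Q = [E]²·[Z]³ / ([X]³·[M]) = (0.402)²·(0.00818)³ / ((1.18)³·(0.0121)) = 4.45×10⁻⁶
ΔG = RT ln(Q/K) = (8.314 J mol⁻¹ K⁻¹)(298 K) × ln(4.45×10⁻⁶/1.15×10⁻⁶)
   = (2.478 kJ/mol)(1.353) = 3.35 kJ/mol
ΔG > 0, so the forward reaction is non-spontaneous (proceeds in reverse).

ΔG = 3.35 kJ/mol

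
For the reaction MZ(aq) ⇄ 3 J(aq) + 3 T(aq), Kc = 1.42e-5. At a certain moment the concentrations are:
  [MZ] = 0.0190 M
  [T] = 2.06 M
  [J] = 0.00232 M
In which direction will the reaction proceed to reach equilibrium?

in the forward direction

Qc = [J]³·[T]³ / [MZ] = (0.00232)³·(2.06)³ / (0.0190) = 5.75e-6
Qc = 5.75e-6 < Kc = 1.42e-5, so the forward reaction proceeds.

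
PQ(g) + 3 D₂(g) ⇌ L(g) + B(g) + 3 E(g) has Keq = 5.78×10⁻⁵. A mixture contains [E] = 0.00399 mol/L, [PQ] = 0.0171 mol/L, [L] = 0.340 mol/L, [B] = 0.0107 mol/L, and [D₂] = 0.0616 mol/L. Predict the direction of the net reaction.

no net change (already at equilibrium)

Q = [L]·[B]·[E]³ / ([PQ]·[D₂]³) = (0.340)·(0.0107)·(0.00399)³ / ((0.0171)·(0.0616)³) = 5.78×10⁻⁵
Q = 5.78×10⁻⁵ = Keq, so the system is already at equilibrium.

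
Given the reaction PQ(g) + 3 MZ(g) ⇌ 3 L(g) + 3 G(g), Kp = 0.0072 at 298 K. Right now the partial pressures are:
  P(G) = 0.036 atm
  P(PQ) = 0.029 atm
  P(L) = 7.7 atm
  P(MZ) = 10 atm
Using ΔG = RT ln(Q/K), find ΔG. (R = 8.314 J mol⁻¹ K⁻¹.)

ΔG = -5.66 kJ/mol

Qp = P(L)³·P(G)³ / (P(PQ)·P(MZ)³) = (7.7)³·(0.036)³ / ((0.029)·(10)³) = 7.34×10⁻⁴
ΔG = RT ln(Qp/Kp) = (8.314 J mol⁻¹ K⁻¹)(298 K) × ln(7.34×10⁻⁴/0.0072)
   = (2.478 kJ/mol)(-2.283) = -5.66 kJ/mol
ΔG < 0, so the forward reaction is spontaneous (proceeds forward).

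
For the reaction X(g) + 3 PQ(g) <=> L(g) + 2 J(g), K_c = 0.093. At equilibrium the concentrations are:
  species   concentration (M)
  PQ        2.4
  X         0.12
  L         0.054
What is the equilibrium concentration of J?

At equilibrium, K_c = [L]·[J]² / ([X]·[PQ]³) = 0.093.
(0.054)·([J])² / ((0.12)·(2.4)³) = 0.093
[J]² = 2.86 ⇒ [J] = 1.7 M

[J] = 1.7 M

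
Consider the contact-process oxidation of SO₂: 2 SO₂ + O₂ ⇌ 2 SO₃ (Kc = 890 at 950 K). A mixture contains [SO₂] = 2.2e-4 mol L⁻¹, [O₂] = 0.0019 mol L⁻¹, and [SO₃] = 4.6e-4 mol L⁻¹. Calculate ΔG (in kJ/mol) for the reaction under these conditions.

Qc = [SO₃]² / ([SO₂]²·[O₂]) = (4.6e-4)² / ((2.2e-4)²·(0.0019)) = 2300
ΔG = RT ln(Qc/Kc) = (8.314 J mol⁻¹ K⁻¹)(950 K) × ln(2300/890)
   = (7.898 kJ/mol)(0.9494) = 7.50 kJ/mol
ΔG > 0, so the forward reaction is non-spontaneous (proceeds in reverse).

ΔG = 7.50 kJ/mol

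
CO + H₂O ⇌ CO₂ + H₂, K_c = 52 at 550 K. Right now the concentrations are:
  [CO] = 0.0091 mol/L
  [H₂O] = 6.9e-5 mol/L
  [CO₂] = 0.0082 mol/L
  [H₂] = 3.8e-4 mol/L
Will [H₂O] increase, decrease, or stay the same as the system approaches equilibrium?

Q_c = [CO₂]·[H₂] / ([CO]·[H₂O]) = (0.0082)·(3.8e-4) / ((0.0091)·(6.9e-5)) = 5.0
Q_c = 5.0 < K_c = 52: net forward reaction.
H₂O is a reactant, so it decreases.

decrease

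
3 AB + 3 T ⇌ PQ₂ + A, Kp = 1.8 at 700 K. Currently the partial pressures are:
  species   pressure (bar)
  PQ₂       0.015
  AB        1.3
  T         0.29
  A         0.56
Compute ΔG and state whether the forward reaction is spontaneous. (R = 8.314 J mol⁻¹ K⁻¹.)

Qp = P(PQ₂)·P(A) / (P(AB)³·P(T)³) = (0.015)·(0.56) / ((1.3)³·(0.29)³) = 0.157
ΔG = RT ln(Qp/Kp) = (8.314 J mol⁻¹ K⁻¹)(700 K) × ln(0.157/1.8)
   = (5.820 kJ/mol)(-2.439) = -14.2 kJ/mol
ΔG < 0, so the forward reaction is spontaneous (proceeds forward).

ΔG = -14.2 kJ/mol; the forward reaction is spontaneous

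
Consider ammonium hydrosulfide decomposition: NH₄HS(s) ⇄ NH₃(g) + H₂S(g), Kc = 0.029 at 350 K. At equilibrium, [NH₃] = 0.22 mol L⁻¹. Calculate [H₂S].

[H₂S] = 0.13 mol L⁻¹

(NH₄HS is a pure solid — omitted from Kc.)
At equilibrium, Kc = [NH₃]·[H₂S] = 0.029.
(0.22)·([H₂S]) = 0.029
[H₂S] = 0.132 = 0.13 mol L⁻¹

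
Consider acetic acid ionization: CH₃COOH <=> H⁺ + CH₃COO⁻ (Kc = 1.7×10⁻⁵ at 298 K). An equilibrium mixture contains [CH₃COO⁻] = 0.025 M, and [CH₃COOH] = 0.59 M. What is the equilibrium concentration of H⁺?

[H⁺] = 4.0×10⁻⁴ M

At equilibrium, Kc = [H⁺]·[CH₃COO⁻] / [CH₃COOH] = 1.7×10⁻⁵.
([H⁺])·(0.025) / (0.59) = 1.7×10⁻⁵
[H⁺] = 4.01×10⁻⁴ = 4.0×10⁻⁴ M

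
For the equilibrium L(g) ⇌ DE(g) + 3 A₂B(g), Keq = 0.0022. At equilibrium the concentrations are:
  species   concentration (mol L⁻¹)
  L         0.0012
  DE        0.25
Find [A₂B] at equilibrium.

[A₂B] = 0.022 mol L⁻¹

At equilibrium, Keq = [DE]·[A₂B]³ / [L] = 0.0022.
(0.25)·([A₂B])³ / (0.0012) = 0.0022
[A₂B]³ = 1.06e-5 ⇒ [A₂B] = 0.022 mol L⁻¹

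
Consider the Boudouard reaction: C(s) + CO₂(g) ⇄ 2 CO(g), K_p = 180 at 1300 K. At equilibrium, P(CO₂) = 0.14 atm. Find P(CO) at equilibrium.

P(CO) = 5.0 atm

(C is a pure solid — omitted from K_p.)
At equilibrium, K_p = P(CO)² / P(CO₂) = 180.
(P(CO))² / (0.14) = 180
P(CO)² = 25.2 ⇒ P(CO) = 5.0 atm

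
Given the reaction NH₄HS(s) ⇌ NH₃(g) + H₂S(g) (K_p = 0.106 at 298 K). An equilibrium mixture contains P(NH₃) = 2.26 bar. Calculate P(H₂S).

(NH₄HS is a pure solid — omitted from K_p.)
At equilibrium, K_p = P(NH₃)·P(H₂S) = 0.106.
(2.26)·(P(H₂S)) = 0.106
P(H₂S) = 0.0469 bar

P(H₂S) = 0.0469 bar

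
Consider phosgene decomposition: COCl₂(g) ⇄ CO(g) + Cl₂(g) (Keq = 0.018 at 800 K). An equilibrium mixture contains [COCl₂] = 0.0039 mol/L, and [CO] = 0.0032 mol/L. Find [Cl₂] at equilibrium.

[Cl₂] = 0.022 mol/L

At equilibrium, Keq = [CO]·[Cl₂] / [COCl₂] = 0.018.
(0.0032)·([Cl₂]) / (0.0039) = 0.018
[Cl₂] = 0.0219 = 0.022 mol/L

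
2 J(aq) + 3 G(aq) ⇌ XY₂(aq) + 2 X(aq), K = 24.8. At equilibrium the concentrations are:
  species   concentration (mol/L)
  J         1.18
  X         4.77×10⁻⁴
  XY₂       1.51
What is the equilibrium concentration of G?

[G] = 0.00215 mol/L

At equilibrium, K = [XY₂]·[X]² / ([J]²·[G]³) = 24.8.
(1.51)·(4.77×10⁻⁴)² / ((1.18)²·([G])³) = 24.8
[G]³ = 9.95×10⁻⁹ ⇒ [G] = 0.00215 mol/L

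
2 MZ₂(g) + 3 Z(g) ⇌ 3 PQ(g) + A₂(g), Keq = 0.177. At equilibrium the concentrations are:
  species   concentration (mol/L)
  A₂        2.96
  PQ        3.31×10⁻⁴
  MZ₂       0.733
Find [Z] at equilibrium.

At equilibrium, Keq = [PQ]³·[A₂] / ([MZ₂]²·[Z]³) = 0.177.
(3.31×10⁻⁴)³·(2.96) / ((0.733)²·([Z])³) = 0.177
[Z]³ = 1.13×10⁻⁹ ⇒ [Z] = 0.00104 mol/L

[Z] = 0.00104 mol/L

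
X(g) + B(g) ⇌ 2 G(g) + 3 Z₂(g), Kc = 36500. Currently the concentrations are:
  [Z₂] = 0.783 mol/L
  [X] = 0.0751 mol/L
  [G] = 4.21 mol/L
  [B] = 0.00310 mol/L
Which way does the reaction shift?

at equilibrium

Qc = [G]²·[Z₂]³ / ([X]·[B]) = (4.21)²·(0.783)³ / ((0.0751)·(0.00310)) = 36500
Qc = 36500 = Kc, so the system is already at equilibrium.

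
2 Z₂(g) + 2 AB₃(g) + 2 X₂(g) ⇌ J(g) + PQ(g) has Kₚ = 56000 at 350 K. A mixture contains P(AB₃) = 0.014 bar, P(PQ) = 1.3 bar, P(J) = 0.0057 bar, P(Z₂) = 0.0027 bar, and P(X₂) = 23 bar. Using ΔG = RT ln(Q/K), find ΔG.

ΔG = -5.07 kJ/mol

Qₚ = P(J)·P(PQ) / (P(Z₂)²·P(AB₃)²·P(X₂)²) = (0.0057)·(1.3) / ((0.0027)²·(0.014)²·(23)²) = 9800
ΔG = RT ln(Qₚ/Kₚ) = (8.314 J mol⁻¹ K⁻¹)(350 K) × ln(9800/56000)
   = (2.910 kJ/mol)(-1.743) = -5.07 kJ/mol
ΔG < 0, so the forward reaction is spontaneous (proceeds forward).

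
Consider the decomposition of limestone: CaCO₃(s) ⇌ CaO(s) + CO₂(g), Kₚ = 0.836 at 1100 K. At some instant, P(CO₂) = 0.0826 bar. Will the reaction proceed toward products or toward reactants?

(CaCO₃, CaO are pure solids — omitted from Qₚ.)
Qₚ = P(CO₂) = 0.0826
Qₚ = 0.0826 < Kₚ = 0.836, so the forward reaction proceeds.

in the forward direction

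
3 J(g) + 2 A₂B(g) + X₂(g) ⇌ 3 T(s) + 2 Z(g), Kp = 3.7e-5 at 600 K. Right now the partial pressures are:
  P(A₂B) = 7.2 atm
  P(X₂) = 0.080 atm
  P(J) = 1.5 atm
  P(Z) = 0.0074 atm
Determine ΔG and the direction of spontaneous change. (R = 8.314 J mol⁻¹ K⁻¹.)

(T is a pure solid — omitted from Qp.)
Qp = P(Z)² / (P(J)³·P(A₂B)²·P(X₂)) = (0.0074)² / ((1.5)³·(7.2)²·(0.080)) = 3.91e-6
ΔG = RT ln(Qp/Kp) = (8.314 J mol⁻¹ K⁻¹)(600 K) × ln(3.91e-6/3.7e-5)
   = (4.988 kJ/mol)(-2.247) = -11.2 kJ/mol
ΔG < 0, so the forward reaction is spontaneous (proceeds forward).

ΔG = -11.2 kJ/mol; the forward reaction is spontaneous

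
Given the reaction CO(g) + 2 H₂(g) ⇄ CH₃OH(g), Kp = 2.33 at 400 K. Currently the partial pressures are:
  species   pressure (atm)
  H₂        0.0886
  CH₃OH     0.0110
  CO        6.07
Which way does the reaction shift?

in the forward direction

Qp = P(CH₃OH) / (P(CO)·P(H₂)²) = (0.0110) / ((6.07)·(0.0886)²) = 0.231
Qp = 0.231 < Kp = 2.33, so the forward reaction proceeds.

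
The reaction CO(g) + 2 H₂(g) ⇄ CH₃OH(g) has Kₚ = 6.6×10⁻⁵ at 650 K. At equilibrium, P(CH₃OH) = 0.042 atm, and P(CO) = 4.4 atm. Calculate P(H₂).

At equilibrium, Kₚ = P(CH₃OH) / (P(CO)·P(H₂)²) = 6.6×10⁻⁵.
(0.042) / ((4.4)·(P(H₂))²) = 6.6×10⁻⁵
P(H₂)² = 145 ⇒ P(H₂) = 12 atm

P(H₂) = 12 atm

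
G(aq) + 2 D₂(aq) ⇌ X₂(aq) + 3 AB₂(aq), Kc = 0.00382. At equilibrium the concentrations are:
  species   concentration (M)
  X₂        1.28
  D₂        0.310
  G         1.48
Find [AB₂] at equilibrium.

At equilibrium, Kc = [X₂]·[AB₂]³ / ([G]·[D₂]²) = 0.00382.
(1.28)·([AB₂])³ / ((1.48)·(0.310)²) = 0.00382
[AB₂]³ = 4.24×10⁻⁴ ⇒ [AB₂] = 0.0752 M

[AB₂] = 0.0752 M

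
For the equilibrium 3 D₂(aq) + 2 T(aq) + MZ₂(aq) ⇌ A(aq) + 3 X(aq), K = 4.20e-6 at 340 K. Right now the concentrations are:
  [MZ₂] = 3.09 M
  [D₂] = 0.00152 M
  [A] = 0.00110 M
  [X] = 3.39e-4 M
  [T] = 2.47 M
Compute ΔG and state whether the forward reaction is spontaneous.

ΔG = -5.29 kJ/mol; the forward reaction is spontaneous

Q = [A]·[X]³ / ([D₂]³·[T]²·[MZ₂]) = (0.00110)·(3.39e-4)³ / ((0.00152)³·(2.47)²·(3.09)) = 6.47e-7
ΔG = RT ln(Q/K) = (8.314 J mol⁻¹ K⁻¹)(340 K) × ln(6.47e-7/4.20e-6)
   = (2.827 kJ/mol)(-1.870) = -5.29 kJ/mol
ΔG < 0, so the forward reaction is spontaneous (proceeds forward).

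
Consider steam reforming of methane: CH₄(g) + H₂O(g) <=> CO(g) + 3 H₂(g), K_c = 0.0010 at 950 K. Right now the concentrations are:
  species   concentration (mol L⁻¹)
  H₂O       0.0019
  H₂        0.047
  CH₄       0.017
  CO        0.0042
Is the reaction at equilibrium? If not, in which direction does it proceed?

Q_c = [CO]·[H₂]³ / ([CH₄]·[H₂O]) = (0.0042)·(0.047)³ / ((0.017)·(0.0019)) = 0.014
Q_c = 0.014 > K_c = 0.0010, so the reverse reaction proceeds.

toward reactants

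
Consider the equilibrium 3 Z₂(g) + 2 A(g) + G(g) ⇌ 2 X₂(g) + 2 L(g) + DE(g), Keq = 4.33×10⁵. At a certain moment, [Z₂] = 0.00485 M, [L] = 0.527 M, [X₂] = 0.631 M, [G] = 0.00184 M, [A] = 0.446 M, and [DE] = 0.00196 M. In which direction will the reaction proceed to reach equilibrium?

Q = [X₂]²·[L]²·[DE] / ([Z₂]³·[A]²·[G]) = (0.631)²·(0.527)²·(0.00196) / ((0.00485)³·(0.446)²·(0.00184)) = 5.19×10⁶
Q = 5.19×10⁶ > Keq = 4.33×10⁵, so the reverse reaction proceeds.

to the left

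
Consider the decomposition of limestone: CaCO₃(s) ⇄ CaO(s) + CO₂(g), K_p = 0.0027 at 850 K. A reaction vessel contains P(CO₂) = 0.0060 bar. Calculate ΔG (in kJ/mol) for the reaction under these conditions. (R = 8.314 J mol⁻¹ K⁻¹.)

(CaCO₃, CaO are pure solids — omitted from Q_p.)
Q_p = P(CO₂) = 0.00600
ΔG = RT ln(Q_p/K_p) = (8.314 J mol⁻¹ K⁻¹)(850 K) × ln(0.00600/0.0027)
   = (7.067 kJ/mol)(0.7985) = 5.64 kJ/mol
ΔG > 0, so the forward reaction is non-spontaneous (proceeds in reverse).

ΔG = 5.64 kJ/mol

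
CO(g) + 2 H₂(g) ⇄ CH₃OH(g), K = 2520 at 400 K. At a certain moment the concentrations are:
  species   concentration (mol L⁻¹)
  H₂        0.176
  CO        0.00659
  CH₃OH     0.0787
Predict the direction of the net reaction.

to the right

Q = [CH₃OH] / ([CO]·[H₂]²) = (0.0787) / ((0.00659)·(0.176)²) = 386
Q = 386 < K = 2520, so the forward reaction proceeds.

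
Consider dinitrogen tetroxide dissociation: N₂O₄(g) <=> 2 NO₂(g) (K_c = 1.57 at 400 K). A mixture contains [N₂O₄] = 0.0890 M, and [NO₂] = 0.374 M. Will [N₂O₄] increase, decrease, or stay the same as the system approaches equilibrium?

stay the same

Q_c = [NO₂]² / [N₂O₄] = (0.374)² / (0.0890) = 1.57
Q_c = 1.57 = K_c; the system is at equilibrium.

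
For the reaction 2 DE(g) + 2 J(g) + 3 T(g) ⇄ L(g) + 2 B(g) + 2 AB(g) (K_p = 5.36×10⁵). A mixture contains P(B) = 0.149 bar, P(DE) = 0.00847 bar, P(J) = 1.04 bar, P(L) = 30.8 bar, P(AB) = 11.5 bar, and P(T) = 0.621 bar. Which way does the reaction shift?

toward reactants

Q_p = P(L)·P(B)²·P(AB)² / (P(DE)²·P(J)²·P(T)³) = (30.8)·(0.149)²·(11.5)² / ((0.00847)²·(1.04)²·(0.621)³) = 4.87×10⁶
Q_p = 4.87×10⁶ > K_p = 5.36×10⁵, so the reverse reaction proceeds.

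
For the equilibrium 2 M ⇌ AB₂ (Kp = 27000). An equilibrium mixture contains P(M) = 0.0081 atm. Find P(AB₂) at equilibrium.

At equilibrium, Kp = P(AB₂) / P(M)² = 27000.
(P(AB₂)) / (0.0081)² = 27000
P(AB₂) = 1.77 = 1.8 atm

P(AB₂) = 1.8 atm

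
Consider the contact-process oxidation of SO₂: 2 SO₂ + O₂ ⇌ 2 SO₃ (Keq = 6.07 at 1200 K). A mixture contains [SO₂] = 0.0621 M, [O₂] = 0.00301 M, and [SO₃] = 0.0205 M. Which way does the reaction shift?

reverse (toward reactants)

Q = [SO₃]² / ([SO₂]²·[O₂]) = (0.0205)² / ((0.0621)²·(0.00301)) = 36.2
Q = 36.2 > Keq = 6.07, so the reverse reaction proceeds.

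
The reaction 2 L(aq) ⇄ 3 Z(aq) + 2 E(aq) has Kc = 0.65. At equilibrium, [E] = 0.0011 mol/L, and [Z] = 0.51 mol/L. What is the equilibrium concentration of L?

[L] = 5.0×10⁻⁴ mol/L

At equilibrium, Kc = [Z]³·[E]² / [L]² = 0.65.
(0.51)³·(0.0011)² / ([L])² = 0.65
[L]² = 2.47×10⁻⁷ ⇒ [L] = 5.0×10⁻⁴ mol/L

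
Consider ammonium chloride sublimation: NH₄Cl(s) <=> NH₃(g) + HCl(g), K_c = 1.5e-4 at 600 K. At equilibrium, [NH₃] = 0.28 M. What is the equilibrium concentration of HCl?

(NH₄Cl is a pure solid — omitted from K_c.)
At equilibrium, K_c = [NH₃]·[HCl] = 1.5e-4.
(0.28)·([HCl]) = 1.5e-4
[HCl] = 5.36e-4 = 5.4e-4 M

[HCl] = 5.4e-4 M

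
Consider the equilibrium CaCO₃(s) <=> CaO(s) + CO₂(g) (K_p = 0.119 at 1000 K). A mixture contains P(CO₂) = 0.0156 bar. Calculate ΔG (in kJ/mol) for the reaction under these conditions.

ΔG = -16.9 kJ/mol

(CaCO₃, CaO are pure solids — omitted from Q_p.)
Q_p = P(CO₂) = 0.0156
ΔG = RT ln(Q_p/K_p) = (8.314 J mol⁻¹ K⁻¹)(1000 K) × ln(0.0156/0.119)
   = (8.314 kJ/mol)(-2.032) = -16.9 kJ/mol
ΔG < 0, so the forward reaction is spontaneous (proceeds forward).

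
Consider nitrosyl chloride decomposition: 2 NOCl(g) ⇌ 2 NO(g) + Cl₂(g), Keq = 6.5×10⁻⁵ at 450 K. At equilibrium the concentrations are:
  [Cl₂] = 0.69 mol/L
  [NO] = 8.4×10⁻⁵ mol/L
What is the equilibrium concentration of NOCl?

[NOCl] = 0.0087 mol/L

At equilibrium, Keq = [NO]²·[Cl₂] / [NOCl]² = 6.5×10⁻⁵.
(8.4×10⁻⁵)²·(0.69) / ([NOCl])² = 6.5×10⁻⁵
[NOCl]² = 7.49×10⁻⁵ ⇒ [NOCl] = 0.0087 mol/L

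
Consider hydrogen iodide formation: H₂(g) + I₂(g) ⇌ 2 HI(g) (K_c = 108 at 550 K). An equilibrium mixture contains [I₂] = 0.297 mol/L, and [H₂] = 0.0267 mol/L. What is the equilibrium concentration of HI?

[HI] = 0.925 mol/L

At equilibrium, K_c = [HI]² / ([H₂]·[I₂]) = 108.
([HI])² / ((0.0267)·(0.297)) = 108
[HI]² = 0.856 ⇒ [HI] = 0.925 mol/L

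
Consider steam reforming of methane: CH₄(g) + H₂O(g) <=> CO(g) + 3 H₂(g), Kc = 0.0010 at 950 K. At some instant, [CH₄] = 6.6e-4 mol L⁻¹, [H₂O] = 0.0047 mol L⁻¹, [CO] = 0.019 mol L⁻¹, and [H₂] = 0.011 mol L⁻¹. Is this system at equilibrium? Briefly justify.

no; Q > K, reaction proceeds in reverse

Qc = [CO]·[H₂]³ / ([CH₄]·[H₂O]) = (0.019)·(0.011)³ / ((6.6e-4)·(0.0047)) = 0.0082
Qc = 0.0082 > Kc = 0.0010: net reverse reaction.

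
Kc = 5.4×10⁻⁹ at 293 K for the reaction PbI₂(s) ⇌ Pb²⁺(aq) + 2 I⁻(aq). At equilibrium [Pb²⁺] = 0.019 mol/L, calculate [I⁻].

(PbI₂ is a pure solid — omitted from Kc.)
At equilibrium, Kc = [Pb²⁺]·[I⁻]² = 5.4×10⁻⁹.
(0.019)·([I⁻])² = 5.4×10⁻⁹
[I⁻]² = 2.84×10⁻⁷ ⇒ [I⁻] = 5.3×10⁻⁴ mol/L

[I⁻] = 5.3×10⁻⁴ mol/L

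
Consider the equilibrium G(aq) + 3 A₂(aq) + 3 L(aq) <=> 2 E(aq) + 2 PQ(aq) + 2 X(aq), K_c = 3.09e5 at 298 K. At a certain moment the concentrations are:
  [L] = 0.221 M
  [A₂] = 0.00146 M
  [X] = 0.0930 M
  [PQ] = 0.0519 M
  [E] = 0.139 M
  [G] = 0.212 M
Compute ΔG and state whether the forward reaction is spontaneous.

Q_c = [E]²·[PQ]²·[X]² / ([G]·[A₂]³·[L]³) = (0.139)²·(0.0519)²·(0.0930)² / ((0.212)·(0.00146)³·(0.221)³) = 63200
ΔG = RT ln(Q_c/K_c) = (8.314 J mol⁻¹ K⁻¹)(298 K) × ln(63200/3.09e5)
   = (2.478 kJ/mol)(-1.587) = -3.93 kJ/mol
ΔG < 0, so the forward reaction is spontaneous (proceeds forward).

ΔG = -3.93 kJ/mol; the forward reaction is spontaneous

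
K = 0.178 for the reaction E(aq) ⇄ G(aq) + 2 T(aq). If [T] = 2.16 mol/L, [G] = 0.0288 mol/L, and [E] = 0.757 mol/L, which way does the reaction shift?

neither direction; the system is at equilibrium

Q = [G]·[T]² / [E] = (0.0288)·(2.16)² / (0.757) = 0.178
Q = 0.178 = K, so the system is already at equilibrium.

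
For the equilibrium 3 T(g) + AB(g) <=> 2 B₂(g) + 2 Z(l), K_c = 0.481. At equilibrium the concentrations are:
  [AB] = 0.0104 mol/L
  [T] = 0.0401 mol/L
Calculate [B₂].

(Z is a pure liquid — omitted from K_c.)
At equilibrium, K_c = [B₂]² / ([T]³·[AB]) = 0.481.
([B₂])² / ((0.0401)³·(0.0104)) = 0.481
[B₂]² = 3.23e-7 ⇒ [B₂] = 5.68e-4 mol/L

[B₂] = 5.68e-4 mol/L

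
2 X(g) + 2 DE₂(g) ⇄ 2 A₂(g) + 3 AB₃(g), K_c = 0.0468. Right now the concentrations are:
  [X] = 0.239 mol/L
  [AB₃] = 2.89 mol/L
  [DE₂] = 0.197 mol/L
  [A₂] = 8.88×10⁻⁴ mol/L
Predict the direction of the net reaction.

forward (toward products)

Q_c = [A₂]²·[AB₃]³ / ([X]²·[DE₂]²) = (8.88×10⁻⁴)²·(2.89)³ / ((0.239)²·(0.197)²) = 0.00859
Q_c = 0.00859 < K_c = 0.0468, so the forward reaction proceeds.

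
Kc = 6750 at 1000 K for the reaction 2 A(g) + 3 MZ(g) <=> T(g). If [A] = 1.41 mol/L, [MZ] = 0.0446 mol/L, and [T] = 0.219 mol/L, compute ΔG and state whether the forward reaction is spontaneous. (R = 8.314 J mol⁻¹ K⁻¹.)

Qc = [T] / ([A]²·[MZ]³) = (0.219) / ((1.41)²·(0.0446)³) = 1240
ΔG = RT ln(Qc/Kc) = (8.314 J mol⁻¹ K⁻¹)(1000 K) × ln(1240/6750)
   = (8.314 kJ/mol)(-1.694) = -14.1 kJ/mol
ΔG < 0, so the forward reaction is spontaneous (proceeds forward).

ΔG = -14.1 kJ/mol; the forward reaction is spontaneous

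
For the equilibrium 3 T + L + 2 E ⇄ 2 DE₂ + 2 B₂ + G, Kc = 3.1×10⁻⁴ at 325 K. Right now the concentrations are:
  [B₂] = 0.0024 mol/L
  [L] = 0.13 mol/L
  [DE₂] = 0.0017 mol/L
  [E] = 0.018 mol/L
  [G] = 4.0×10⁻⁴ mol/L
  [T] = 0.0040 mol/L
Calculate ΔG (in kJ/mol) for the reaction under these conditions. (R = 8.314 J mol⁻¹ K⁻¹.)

Qc = [DE₂]²·[B₂]²·[G] / ([T]³·[L]·[E]²) = (0.0017)²·(0.0024)²·(4.0×10⁻⁴) / ((0.0040)³·(0.13)·(0.018)²) = 0.00247
ΔG = RT ln(Qc/Kc) = (8.314 J mol⁻¹ K⁻¹)(325 K) × ln(0.00247/3.1×10⁻⁴)
   = (2.702 kJ/mol)(2.075) = 5.61 kJ/mol
ΔG > 0, so the forward reaction is non-spontaneous (proceeds in reverse).

ΔG = 5.61 kJ/mol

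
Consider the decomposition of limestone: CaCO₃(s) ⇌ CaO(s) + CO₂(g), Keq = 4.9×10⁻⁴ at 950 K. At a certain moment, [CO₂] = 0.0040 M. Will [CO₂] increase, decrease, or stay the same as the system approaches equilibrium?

decrease

(CaCO₃, CaO are pure solids — omitted from Q.)
Q = [CO₂] = 0.0040
Q = 0.0040 > Keq = 4.9×10⁻⁴: net reverse reaction.
CO₂ is a product, so it decreases.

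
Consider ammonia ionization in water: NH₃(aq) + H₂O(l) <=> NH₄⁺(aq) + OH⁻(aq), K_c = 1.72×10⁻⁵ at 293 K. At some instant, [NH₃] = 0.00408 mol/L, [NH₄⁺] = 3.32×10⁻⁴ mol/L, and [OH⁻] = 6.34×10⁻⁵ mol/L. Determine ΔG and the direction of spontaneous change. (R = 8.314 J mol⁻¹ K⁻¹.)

(H₂O is a pure liquid — omitted from Q_c.)
Q_c = [NH₄⁺]·[OH⁻] / [NH₃] = (3.32×10⁻⁴)·(6.34×10⁻⁵) / (0.00408) = 5.16×10⁻⁶
ΔG = RT ln(Q_c/K_c) = (8.314 J mol⁻¹ K⁻¹)(293 K) × ln(5.16×10⁻⁶/1.72×10⁻⁵)
   = (2.436 kJ/mol)(-1.204) = -2.93 kJ/mol
ΔG < 0, so the forward reaction is spontaneous (proceeds forward).

ΔG = -2.93 kJ/mol; the forward reaction is spontaneous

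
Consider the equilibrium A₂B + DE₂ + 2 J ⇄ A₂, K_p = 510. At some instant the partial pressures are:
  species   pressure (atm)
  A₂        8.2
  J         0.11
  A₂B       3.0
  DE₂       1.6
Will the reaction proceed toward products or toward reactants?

to the right

Q_p = P(A₂) / (P(A₂B)·P(DE₂)·P(J)²) = (8.2) / ((3.0)·(1.6)·(0.11)²) = 140
Q_p = 140 < K_p = 510, so the forward reaction proceeds.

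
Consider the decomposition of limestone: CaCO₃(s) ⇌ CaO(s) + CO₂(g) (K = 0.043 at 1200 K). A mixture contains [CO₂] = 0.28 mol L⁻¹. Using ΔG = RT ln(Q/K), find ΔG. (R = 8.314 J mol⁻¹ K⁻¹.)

(CaCO₃, CaO are pure solids — omitted from Q.)
Q = [CO₂] = 0.280
ΔG = RT ln(Q/K) = (8.314 J mol⁻¹ K⁻¹)(1200 K) × ln(0.280/0.043)
   = (9.977 kJ/mol)(1.874) = 18.7 kJ/mol
ΔG > 0, so the forward reaction is non-spontaneous (proceeds in reverse).

ΔG = 18.7 kJ/mol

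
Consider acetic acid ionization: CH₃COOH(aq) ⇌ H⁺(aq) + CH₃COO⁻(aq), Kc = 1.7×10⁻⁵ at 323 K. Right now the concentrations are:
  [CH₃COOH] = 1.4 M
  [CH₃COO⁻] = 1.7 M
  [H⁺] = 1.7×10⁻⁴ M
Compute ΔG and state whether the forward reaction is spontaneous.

ΔG = 6.70 kJ/mol; the forward reaction is non-spontaneous

Qc = [H⁺]·[CH₃COO⁻] / [CH₃COOH] = (1.7×10⁻⁴)·(1.7) / (1.4) = 2.06×10⁻⁴
ΔG = RT ln(Qc/Kc) = (8.314 J mol⁻¹ K⁻¹)(323 K) × ln(2.06×10⁻⁴/1.7×10⁻⁵)
   = (2.685 kJ/mol)(2.495) = 6.70 kJ/mol
ΔG > 0, so the forward reaction is non-spontaneous (proceeds in reverse).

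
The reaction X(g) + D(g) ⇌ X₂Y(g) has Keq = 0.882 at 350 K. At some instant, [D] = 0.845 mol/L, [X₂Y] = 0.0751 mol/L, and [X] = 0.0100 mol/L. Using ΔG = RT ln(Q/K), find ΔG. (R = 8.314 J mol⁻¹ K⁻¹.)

ΔG = 6.72 kJ/mol

Q = [X₂Y] / ([X]·[D]) = (0.0751) / ((0.0100)·(0.845)) = 8.89
ΔG = RT ln(Q/Keq) = (8.314 J mol⁻¹ K⁻¹)(350 K) × ln(8.89/0.882)
   = (2.910 kJ/mol)(2.310) = 6.72 kJ/mol
ΔG > 0, so the forward reaction is non-spontaneous (proceeds in reverse).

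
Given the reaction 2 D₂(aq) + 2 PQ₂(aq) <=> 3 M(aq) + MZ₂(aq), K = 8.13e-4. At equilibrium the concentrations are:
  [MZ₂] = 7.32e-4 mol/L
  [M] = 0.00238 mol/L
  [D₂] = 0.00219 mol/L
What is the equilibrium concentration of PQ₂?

[PQ₂] = 0.0503 mol/L

At equilibrium, K = [M]³·[MZ₂] / ([D₂]²·[PQ₂]²) = 8.13e-4.
(0.00238)³·(7.32e-4) / ((0.00219)²·([PQ₂])²) = 8.13e-4
[PQ₂]² = 0.00253 ⇒ [PQ₂] = 0.0503 mol/L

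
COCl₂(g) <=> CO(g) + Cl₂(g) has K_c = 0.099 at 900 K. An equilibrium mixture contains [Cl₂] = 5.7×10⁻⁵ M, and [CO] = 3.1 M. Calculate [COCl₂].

[COCl₂] = 0.0018 M

At equilibrium, K_c = [CO]·[Cl₂] / [COCl₂] = 0.099.
(3.1)·(5.7×10⁻⁵) / ([COCl₂]) = 0.099
[COCl₂] = 0.00178 = 0.0018 M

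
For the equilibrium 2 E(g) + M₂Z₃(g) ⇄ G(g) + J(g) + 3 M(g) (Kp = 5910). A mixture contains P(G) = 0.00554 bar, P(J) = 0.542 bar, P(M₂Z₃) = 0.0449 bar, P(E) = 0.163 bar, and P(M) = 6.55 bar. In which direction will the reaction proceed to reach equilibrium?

forward (toward products)

Qp = P(G)·P(J)·P(M)³ / (P(E)²·P(M₂Z₃)) = (0.00554)·(0.542)·(6.55)³ / ((0.163)²·(0.0449)) = 707
Qp = 707 < Kp = 5910, so the forward reaction proceeds.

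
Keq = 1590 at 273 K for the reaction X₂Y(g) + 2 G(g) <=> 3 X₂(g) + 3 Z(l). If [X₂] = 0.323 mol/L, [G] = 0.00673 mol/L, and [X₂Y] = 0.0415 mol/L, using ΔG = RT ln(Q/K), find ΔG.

ΔG = 5.50 kJ/mol

(Z is a pure liquid — omitted from Q.)
Q = [X₂]³ / ([X₂Y]·[G]²) = (0.323)³ / ((0.0415)·(0.00673)²) = 17900
ΔG = RT ln(Q/Keq) = (8.314 J mol⁻¹ K⁻¹)(273 K) × ln(17900/1590)
   = (2.270 kJ/mol)(2.421) = 5.50 kJ/mol
ΔG > 0, so the forward reaction is non-spontaneous (proceeds in reverse).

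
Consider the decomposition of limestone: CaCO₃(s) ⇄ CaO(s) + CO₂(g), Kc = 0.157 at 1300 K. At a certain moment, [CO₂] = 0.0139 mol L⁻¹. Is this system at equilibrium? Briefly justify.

(CaCO₃, CaO are pure solids — omitted from Qc.)
Qc = [CO₂] = 0.0139
Qc = 0.0139 < Kc = 0.157: net forward reaction.

no; Q < K, reaction proceeds forward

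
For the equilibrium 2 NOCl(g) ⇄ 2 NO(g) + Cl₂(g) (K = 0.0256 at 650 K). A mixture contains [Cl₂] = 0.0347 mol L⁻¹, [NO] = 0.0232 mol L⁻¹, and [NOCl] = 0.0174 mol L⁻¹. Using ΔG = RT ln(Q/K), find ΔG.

ΔG = 4.75 kJ/mol

Q = [NO]²·[Cl₂] / [NOCl]² = (0.0232)²·(0.0347) / (0.0174)² = 0.0617
ΔG = RT ln(Q/K) = (8.314 J mol⁻¹ K⁻¹)(650 K) × ln(0.0617/0.0256)
   = (5.404 kJ/mol)(0.8797) = 4.75 kJ/mol
ΔG > 0, so the forward reaction is non-spontaneous (proceeds in reverse).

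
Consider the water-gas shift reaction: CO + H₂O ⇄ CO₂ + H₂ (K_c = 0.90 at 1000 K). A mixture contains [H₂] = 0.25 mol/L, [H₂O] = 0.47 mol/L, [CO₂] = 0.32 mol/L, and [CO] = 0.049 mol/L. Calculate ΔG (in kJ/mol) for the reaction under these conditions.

Q_c = [CO₂]·[H₂] / ([CO]·[H₂O]) = (0.32)·(0.25) / ((0.049)·(0.47)) = 3.47
ΔG = RT ln(Q_c/K_c) = (8.314 J mol⁻¹ K⁻¹)(1000 K) × ln(3.47/0.90)
   = (8.314 kJ/mol)(1.350) = 11.2 kJ/mol
ΔG > 0, so the forward reaction is non-spontaneous (proceeds in reverse).

ΔG = 11.2 kJ/mol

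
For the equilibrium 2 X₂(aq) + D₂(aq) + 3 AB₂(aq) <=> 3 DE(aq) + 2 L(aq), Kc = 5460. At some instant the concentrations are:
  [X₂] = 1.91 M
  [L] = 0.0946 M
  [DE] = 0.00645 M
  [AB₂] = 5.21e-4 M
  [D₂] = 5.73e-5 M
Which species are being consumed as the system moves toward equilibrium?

Qc = [DE]³·[L]² / ([X₂]²·[D₂]·[AB₂]³) = (0.00645)³·(0.0946)² / ((1.91)²·(5.73e-5)·(5.21e-4)³) = 81200
Qc = 81200 > Kc = 5460: net reverse reaction.

DE, L (products)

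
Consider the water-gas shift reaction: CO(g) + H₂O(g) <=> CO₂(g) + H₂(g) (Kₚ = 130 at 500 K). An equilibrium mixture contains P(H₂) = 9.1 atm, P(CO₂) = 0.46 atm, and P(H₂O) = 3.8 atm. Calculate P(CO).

P(CO) = 0.0085 atm

At equilibrium, Kₚ = P(CO₂)·P(H₂) / (P(CO)·P(H₂O)) = 130.
(0.46)·(9.1) / ((P(CO))·(3.8)) = 130
P(CO) = 0.00847 = 0.0085 atm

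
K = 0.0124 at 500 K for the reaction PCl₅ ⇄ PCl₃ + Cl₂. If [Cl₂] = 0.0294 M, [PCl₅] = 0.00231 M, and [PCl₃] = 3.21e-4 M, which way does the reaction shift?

forward (toward products)

Q = [PCl₃]·[Cl₂] / [PCl₅] = (3.21e-4)·(0.0294) / (0.00231) = 0.00409
Q = 0.00409 < K = 0.0124, so the forward reaction proceeds.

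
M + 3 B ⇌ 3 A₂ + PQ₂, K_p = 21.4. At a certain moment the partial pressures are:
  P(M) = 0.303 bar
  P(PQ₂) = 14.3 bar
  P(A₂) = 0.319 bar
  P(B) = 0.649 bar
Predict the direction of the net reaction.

to the right

Q_p = P(A₂)³·P(PQ₂) / (P(M)·P(B)³) = (0.319)³·(14.3) / ((0.303)·(0.649)³) = 5.60
Q_p = 5.60 < K_p = 21.4, so the forward reaction proceeds.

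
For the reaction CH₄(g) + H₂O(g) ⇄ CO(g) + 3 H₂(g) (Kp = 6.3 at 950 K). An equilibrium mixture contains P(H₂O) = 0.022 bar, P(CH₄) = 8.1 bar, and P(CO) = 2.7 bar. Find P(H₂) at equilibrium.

At equilibrium, Kp = P(CO)·P(H₂)³ / (P(CH₄)·P(H₂O)) = 6.3.
(2.7)·(P(H₂))³ / ((8.1)·(0.022)) = 6.3
P(H₂)³ = 0.416 ⇒ P(H₂) = 0.75 bar

P(H₂) = 0.75 bar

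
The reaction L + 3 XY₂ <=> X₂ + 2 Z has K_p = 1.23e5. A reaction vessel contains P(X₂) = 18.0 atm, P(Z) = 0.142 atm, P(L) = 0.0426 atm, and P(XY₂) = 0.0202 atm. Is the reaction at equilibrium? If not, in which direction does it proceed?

Q_p = P(X₂)·P(Z)² / (P(L)·P(XY₂)³) = (18.0)·(0.142)² / ((0.0426)·(0.0202)³) = 1.03e6
Q_p = 1.03e6 > K_p = 1.23e5, so the reverse reaction proceeds.

toward reactants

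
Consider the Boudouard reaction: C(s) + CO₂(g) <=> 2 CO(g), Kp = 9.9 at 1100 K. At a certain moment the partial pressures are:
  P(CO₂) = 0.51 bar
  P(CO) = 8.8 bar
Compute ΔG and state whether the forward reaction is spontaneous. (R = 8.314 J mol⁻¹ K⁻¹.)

(C is a pure solid — omitted from Qp.)
Qp = P(CO)² / P(CO₂) = (8.8)² / (0.51) = 152
ΔG = RT ln(Qp/Kp) = (8.314 J mol⁻¹ K⁻¹)(1100 K) × ln(152/9.9)
   = (9.145 kJ/mol)(2.731) = 25.0 kJ/mol
ΔG > 0, so the forward reaction is non-spontaneous (proceeds in reverse).

ΔG = 25.0 kJ/mol; the forward reaction is non-spontaneous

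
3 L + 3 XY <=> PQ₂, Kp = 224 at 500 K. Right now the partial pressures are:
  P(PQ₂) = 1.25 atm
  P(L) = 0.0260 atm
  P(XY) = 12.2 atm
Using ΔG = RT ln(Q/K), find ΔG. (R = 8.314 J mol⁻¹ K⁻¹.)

ΔG = -7.25 kJ/mol

Qp = P(PQ₂) / (P(L)³·P(XY)³) = (1.25) / ((0.0260)³·(12.2)³) = 39.2
ΔG = RT ln(Qp/Kp) = (8.314 J mol⁻¹ K⁻¹)(500 K) × ln(39.2/224)
   = (4.157 kJ/mol)(-1.743) = -7.25 kJ/mol
ΔG < 0, so the forward reaction is spontaneous (proceeds forward).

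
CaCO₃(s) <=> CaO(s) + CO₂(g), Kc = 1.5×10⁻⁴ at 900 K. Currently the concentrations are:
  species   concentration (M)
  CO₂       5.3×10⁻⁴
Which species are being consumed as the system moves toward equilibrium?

CaO, CO₂ (products)

(CaCO₃, CaO are pure solids — omitted from Qc.)
Qc = [CO₂] = 5.3×10⁻⁴
Qc = 5.3×10⁻⁴ > Kc = 1.5×10⁻⁴: net reverse reaction.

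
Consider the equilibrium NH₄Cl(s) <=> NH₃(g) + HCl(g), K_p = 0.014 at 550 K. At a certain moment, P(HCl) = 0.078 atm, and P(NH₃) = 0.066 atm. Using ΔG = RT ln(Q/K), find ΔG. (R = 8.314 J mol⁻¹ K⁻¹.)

ΔG = -4.57 kJ/mol

(NH₄Cl is a pure solid — omitted from Q_p.)
Q_p = P(NH₃)·P(HCl) = (0.066)·(0.078) = 0.00515
ΔG = RT ln(Q_p/K_p) = (8.314 J mol⁻¹ K⁻¹)(550 K) × ln(0.00515/0.014)
   = (4.573 kJ/mol)(-1.000) = -4.57 kJ/mol
ΔG < 0, so the forward reaction is spontaneous (proceeds forward).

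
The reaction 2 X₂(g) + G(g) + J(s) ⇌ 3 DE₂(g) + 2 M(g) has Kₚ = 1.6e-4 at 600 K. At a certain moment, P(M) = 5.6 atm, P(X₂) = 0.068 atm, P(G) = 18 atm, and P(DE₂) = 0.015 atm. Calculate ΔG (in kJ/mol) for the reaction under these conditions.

(J is a pure solid — omitted from Qₚ.)
Qₚ = P(DE₂)³·P(M)² / (P(X₂)²·P(G)) = (0.015)³·(5.6)² / ((0.068)²·(18)) = 0.00127
ΔG = RT ln(Qₚ/Kₚ) = (8.314 J mol⁻¹ K⁻¹)(600 K) × ln(0.00127/1.6e-4)
   = (4.988 kJ/mol)(2.072) = 10.3 kJ/mol
ΔG > 0, so the forward reaction is non-spontaneous (proceeds in reverse).

ΔG = 10.3 kJ/mol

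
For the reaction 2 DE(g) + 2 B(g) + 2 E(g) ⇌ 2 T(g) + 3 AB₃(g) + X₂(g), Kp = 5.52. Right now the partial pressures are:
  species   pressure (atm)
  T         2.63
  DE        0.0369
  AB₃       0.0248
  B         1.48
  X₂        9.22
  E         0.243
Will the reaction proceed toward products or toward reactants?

neither direction; the system is at equilibrium

Qp = P(T)²·P(AB₃)³·P(X₂) / (P(DE)²·P(B)²·P(E)²) = (2.63)²·(0.0248)³·(9.22) / ((0.0369)²·(1.48)²·(0.243)²) = 5.52
Qp = 5.52 = Kp, so the system is already at equilibrium.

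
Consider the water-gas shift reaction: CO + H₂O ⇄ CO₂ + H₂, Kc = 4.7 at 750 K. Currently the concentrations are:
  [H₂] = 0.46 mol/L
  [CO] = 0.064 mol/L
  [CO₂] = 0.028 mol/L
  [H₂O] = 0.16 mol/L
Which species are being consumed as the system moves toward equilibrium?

Qc = [CO₂]·[H₂] / ([CO]·[H₂O]) = (0.028)·(0.46) / ((0.064)·(0.16)) = 1.3
Qc = 1.3 < Kc = 4.7: net forward reaction.

CO, H₂O (reactants)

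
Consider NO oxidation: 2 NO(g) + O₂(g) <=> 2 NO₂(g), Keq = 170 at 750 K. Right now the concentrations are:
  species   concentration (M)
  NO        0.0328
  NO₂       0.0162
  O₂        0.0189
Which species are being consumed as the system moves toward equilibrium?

NO, O₂ (reactants)

Q = [NO₂]² / ([NO]²·[O₂]) = (0.0162)² / ((0.0328)²·(0.0189)) = 12.9
Q = 12.9 < Keq = 170: net forward reaction.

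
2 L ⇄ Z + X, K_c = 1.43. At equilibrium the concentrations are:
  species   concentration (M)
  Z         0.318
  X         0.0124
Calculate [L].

At equilibrium, K_c = [Z]·[X] / [L]² = 1.43.
(0.318)·(0.0124) / ([L])² = 1.43
[L]² = 0.00276 ⇒ [L] = 0.0525 M

[L] = 0.0525 M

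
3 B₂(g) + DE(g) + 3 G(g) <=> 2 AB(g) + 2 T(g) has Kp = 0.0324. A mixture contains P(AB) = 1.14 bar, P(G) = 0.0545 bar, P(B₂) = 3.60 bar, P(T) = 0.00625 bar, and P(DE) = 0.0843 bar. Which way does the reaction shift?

to the left

Qp = P(AB)²·P(T)² / (P(B₂)³·P(DE)·P(G)³) = (1.14)²·(0.00625)² / ((3.60)³·(0.0843)·(0.0545)³) = 0.0797
Qp = 0.0797 > Kp = 0.0324, so the reverse reaction proceeds.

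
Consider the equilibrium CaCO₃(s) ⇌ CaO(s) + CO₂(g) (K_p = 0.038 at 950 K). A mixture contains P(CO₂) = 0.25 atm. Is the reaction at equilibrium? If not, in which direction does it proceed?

(CaCO₃, CaO are pure solids — omitted from Q_p.)
Q_p = P(CO₂) = 0.25
Q_p = 0.25 > K_p = 0.038, so the reverse reaction proceeds.

to the left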